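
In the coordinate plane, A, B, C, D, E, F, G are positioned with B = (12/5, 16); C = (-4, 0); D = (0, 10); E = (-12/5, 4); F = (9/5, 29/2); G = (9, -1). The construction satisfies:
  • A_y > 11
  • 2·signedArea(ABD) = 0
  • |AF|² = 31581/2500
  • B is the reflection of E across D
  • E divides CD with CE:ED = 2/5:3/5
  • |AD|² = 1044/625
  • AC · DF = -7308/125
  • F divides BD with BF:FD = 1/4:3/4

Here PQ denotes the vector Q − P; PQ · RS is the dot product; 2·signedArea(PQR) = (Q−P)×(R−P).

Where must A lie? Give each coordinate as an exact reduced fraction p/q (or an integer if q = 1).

A = (12/25, 56/5)

1. A_x = 12/25  [2·signedArea(ABD) = 0 ∩ AC · DF = -7308/125]
2. A_y = 56/5  [2·signedArea(ABD) = 0 ∩ AC · DF = -7308/125]
   → A = (12/25, 56/5)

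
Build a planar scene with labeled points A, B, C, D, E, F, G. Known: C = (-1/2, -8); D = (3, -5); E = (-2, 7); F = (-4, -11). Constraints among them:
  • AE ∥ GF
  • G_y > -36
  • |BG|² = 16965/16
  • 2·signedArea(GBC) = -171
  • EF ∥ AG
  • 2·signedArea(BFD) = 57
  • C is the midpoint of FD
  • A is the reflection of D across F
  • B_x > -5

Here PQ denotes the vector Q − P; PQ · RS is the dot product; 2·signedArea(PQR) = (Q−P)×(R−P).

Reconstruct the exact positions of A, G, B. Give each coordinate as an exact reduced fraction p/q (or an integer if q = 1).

1. A_x = -11  [A is the reflection of D across F]
2. A_y = -17  [A is the reflection of D across F]
   → A = (-11, -17)
3. G_x = -13  [AE ∥ GF ∩ EF ∥ AG]
4. G_y = -35  [AE ∥ GF ∩ EF ∥ AG]
   → G = (-13, -35)
5. B_x = -19/4  [2·signedArea(BFD) = 57 ∩ 2·signedArea(GBC) = -171]
6. B_y = -7/2  [2·signedArea(BFD) = 57 ∩ 2·signedArea(GBC) = -171]
   → B = (-19/4, -7/2)

A = (-11, -17)
B = (-19/4, -7/2)
G = (-13, -35)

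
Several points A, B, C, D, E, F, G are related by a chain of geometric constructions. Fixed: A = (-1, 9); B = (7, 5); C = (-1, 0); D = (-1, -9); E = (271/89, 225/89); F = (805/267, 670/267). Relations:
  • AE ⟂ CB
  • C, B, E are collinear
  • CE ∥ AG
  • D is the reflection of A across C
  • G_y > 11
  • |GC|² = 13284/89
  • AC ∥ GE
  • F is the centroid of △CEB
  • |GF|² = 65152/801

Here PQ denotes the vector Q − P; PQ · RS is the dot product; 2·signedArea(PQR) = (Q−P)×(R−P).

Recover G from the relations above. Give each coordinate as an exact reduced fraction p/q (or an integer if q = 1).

G = (271/89, 1026/89)

1. G_x = 271/89  [AC ∥ GE ∩ CE ∥ AG]
2. G_y = 1026/89  [AC ∥ GE ∩ CE ∥ AG]
   → G = (271/89, 1026/89)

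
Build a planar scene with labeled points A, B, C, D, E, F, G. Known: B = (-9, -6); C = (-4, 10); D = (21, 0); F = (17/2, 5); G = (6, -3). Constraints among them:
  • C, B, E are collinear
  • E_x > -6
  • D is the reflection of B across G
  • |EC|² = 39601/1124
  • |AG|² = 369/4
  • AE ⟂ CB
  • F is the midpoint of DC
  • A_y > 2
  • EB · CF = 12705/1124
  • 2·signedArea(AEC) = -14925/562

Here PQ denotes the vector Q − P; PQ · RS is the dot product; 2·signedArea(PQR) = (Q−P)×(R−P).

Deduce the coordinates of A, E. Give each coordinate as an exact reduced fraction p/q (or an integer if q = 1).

A = (-3/2, 3)
E = (-3243/562, 1218/281)

1. E_x = -3243/562  [C, B, E are collinear ∩ EB · CF = 12705/1124]
2. E_y = 1218/281  [C, B, E are collinear ∩ EB · CF = 12705/1124]
   → E = (-3243/562, 1218/281)
3. A_x = -3/2  [2·signedArea(AEC) = -14925/562 ∩ AE ⟂ CB]
4. A_y = 3  [2·signedArea(AEC) = -14925/562 ∩ AE ⟂ CB]
   → A = (-3/2, 3)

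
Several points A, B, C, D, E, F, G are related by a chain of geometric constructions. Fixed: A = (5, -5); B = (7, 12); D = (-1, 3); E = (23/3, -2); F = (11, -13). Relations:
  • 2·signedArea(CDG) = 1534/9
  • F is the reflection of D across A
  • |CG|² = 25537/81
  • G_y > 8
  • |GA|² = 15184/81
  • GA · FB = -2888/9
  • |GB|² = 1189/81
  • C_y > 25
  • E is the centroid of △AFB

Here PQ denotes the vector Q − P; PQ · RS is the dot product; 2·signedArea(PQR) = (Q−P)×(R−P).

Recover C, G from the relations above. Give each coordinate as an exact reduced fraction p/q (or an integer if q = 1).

1. G_x = 73/9  [line 4·x + -25·y + 1583/9 = 0 ∩ |GA|² = 15184/81]
2. G_y = 25/3  [line 4·x + -25·y + 1583/9 = 0 ∩ |GA|² = 15184/81]
   → G = (73/9, 25/3)
3. C_x = 19/3  [line -16/3·x + 82/9·y + -1828/9 = 0 ∩ |CG|² = 25537/81]
4. C_y = 26  [line -16/3·x + 82/9·y + -1828/9 = 0 ∩ |CG|² = 25537/81]
   → C = (19/3, 26)

C = (19/3, 26)
G = (73/9, 25/3)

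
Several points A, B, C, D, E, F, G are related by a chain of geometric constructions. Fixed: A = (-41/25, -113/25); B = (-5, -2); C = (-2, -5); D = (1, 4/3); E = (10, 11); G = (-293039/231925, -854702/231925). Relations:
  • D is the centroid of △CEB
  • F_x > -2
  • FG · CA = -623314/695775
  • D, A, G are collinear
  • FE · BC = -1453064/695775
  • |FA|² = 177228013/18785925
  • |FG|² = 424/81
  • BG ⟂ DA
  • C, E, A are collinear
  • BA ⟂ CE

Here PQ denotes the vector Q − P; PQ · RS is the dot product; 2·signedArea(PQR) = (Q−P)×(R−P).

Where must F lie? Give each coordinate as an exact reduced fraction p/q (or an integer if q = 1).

1. F_x = -406913/231925  [FE · BC = -1453064/695775 ∩ FG · CA = -623314/695775]
2. F_y = -3027956/2087325  [FE · BC = -1453064/695775 ∩ FG · CA = -623314/695775]
   → F = (-406913/231925, -3027956/2087325)

F = (-406913/231925, -3027956/2087325)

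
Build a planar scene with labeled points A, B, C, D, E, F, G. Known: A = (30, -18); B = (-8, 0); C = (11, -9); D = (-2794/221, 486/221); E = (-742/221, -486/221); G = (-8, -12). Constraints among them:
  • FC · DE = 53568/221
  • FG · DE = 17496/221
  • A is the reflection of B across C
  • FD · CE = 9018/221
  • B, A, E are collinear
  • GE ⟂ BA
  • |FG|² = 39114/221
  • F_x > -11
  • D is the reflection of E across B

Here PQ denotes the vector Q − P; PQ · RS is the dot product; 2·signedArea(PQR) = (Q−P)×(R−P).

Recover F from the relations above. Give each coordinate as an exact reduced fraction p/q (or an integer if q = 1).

1. F_x = -2281/221  [line -2052/221·x + 972/221·y + -22248/221 = 0 ∩ |FG|² = 39114/221]
2. F_y = 243/221  [line -2052/221·x + 972/221·y + -22248/221 = 0 ∩ |FG|² = 39114/221]
   → F = (-2281/221, 243/221)

F = (-2281/221, 243/221)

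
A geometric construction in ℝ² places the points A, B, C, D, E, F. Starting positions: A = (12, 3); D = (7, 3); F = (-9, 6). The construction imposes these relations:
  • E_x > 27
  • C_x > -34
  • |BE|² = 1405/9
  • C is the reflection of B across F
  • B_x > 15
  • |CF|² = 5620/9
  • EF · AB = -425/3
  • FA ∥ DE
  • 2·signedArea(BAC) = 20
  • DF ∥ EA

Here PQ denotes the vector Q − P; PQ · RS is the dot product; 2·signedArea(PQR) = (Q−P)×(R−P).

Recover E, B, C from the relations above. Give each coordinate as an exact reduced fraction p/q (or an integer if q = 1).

B = (47/3, 2)
C = (-101/3, 10)
E = (28, 0)

1. E_x = 28  [DF ∥ EA ∩ FA ∥ DE]
2. E_y = 0  [DF ∥ EA ∩ FA ∥ DE]
   → E = (28, 0)
3. B_x = 47/3  [line -37·x + 6·y + 1703/3 = 0 ∩ |BE|² = 1405/9]
4. B_y = 2  [line -37·x + 6·y + 1703/3 = 0 ∩ |BE|² = 1405/9]
   → B = (47/3, 2)
5. C_x = -101/3  [2·signedArea(BAC) = 20 ∩ C is the reflection of B across F]
6. C_y = 10  [2·signedArea(BAC) = 20 ∩ C is the reflection of B across F]
   → C = (-101/3, 10)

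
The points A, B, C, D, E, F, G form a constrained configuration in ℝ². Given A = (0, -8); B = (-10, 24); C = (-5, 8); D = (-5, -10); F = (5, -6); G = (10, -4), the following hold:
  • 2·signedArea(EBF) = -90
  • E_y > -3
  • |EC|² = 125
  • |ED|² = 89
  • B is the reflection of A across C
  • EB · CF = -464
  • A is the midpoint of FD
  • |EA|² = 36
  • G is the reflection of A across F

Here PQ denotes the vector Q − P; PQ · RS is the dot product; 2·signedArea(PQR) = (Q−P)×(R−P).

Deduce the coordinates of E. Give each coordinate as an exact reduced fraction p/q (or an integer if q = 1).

1. E_x = 0  [EB · CF = -464 ∩ 2·signedArea(EBF) = -90]
2. E_y = -2  [EB · CF = -464 ∩ 2·signedArea(EBF) = -90]
   → E = (0, -2)

E = (0, -2)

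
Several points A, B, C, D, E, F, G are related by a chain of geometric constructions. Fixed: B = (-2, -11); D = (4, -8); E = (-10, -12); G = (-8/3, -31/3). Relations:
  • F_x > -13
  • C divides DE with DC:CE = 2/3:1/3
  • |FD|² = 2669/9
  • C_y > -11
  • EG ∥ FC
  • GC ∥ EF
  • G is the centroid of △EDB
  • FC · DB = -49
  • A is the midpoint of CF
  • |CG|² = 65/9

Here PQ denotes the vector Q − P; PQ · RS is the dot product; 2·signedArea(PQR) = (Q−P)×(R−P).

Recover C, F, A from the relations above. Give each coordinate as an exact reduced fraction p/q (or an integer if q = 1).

1. C_x = -16/3  [C divides DE with DC:CE = 2/3:1/3]
2. C_y = -32/3  [C divides DE with DC:CE = 2/3:1/3]
   → C = (-16/3, -32/3)
3. F_x = -38/3  [EG ∥ FC ∩ GC ∥ EF]
4. F_y = -37/3  [EG ∥ FC ∩ GC ∥ EF]
   → F = (-38/3, -37/3)
5. A_x = -9  [A is the midpoint of CF]
6. A_y = -23/2  [A is the midpoint of CF]
   → A = (-9, -23/2)

A = (-9, -23/2)
C = (-16/3, -32/3)
F = (-38/3, -37/3)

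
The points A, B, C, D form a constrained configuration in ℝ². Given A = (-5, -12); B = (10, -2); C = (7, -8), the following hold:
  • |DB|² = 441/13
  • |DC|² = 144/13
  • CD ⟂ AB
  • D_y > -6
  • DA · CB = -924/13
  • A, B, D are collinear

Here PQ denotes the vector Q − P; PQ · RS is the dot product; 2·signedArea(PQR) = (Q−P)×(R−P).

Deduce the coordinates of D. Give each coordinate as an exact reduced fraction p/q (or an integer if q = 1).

D = (67/13, -68/13)

1. D_x = 67/13  [A, B, D are collinear ∩ CD ⟂ AB]
2. D_y = -68/13  [A, B, D are collinear ∩ CD ⟂ AB]
   → D = (67/13, -68/13)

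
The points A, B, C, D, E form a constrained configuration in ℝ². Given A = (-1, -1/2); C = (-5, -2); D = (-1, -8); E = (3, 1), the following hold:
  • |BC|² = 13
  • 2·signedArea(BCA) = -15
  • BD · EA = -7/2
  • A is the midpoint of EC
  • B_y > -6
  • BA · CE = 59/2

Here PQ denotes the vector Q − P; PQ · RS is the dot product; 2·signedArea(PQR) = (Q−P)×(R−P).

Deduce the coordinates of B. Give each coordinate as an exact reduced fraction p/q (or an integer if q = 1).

1. B_x = -3  [BA · CE = 59/2 ∩ 2·signedArea(BCA) = -15]
2. B_y = -5  [BA · CE = 59/2 ∩ 2·signedArea(BCA) = -15]
   → B = (-3, -5)

B = (-3, -5)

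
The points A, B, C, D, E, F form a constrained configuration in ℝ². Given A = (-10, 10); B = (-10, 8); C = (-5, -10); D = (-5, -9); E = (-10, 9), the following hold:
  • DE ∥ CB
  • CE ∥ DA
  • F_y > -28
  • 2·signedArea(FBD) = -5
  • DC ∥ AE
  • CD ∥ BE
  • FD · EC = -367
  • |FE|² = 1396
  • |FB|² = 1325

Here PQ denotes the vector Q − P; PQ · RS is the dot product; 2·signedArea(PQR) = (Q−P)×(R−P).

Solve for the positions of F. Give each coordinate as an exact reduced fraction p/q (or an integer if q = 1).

1. F_x = 0  [2·signedArea(FBD) = -5 ∩ FD · EC = -367]
2. F_y = -27  [2·signedArea(FBD) = -5 ∩ FD · EC = -367]
   → F = (0, -27)

F = (0, -27)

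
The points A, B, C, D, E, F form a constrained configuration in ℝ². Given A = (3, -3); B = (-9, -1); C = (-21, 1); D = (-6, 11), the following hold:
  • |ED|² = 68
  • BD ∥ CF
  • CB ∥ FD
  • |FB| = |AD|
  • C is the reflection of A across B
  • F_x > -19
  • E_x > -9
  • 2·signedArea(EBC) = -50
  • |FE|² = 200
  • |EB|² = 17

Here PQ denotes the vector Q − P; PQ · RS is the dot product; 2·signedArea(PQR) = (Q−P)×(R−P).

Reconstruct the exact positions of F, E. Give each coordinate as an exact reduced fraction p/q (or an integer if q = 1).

1. F_x = -18  [CB ∥ FD ∩ BD ∥ CF]
2. F_y = 13  [CB ∥ FD ∩ BD ∥ CF]
   → F = (-18, 13)
3. E_x = -8  [line -2·x + -12·y + 20 = 0 ∩ |FE|² = 200]
4. E_y = 3  [line -2·x + -12·y + 20 = 0 ∩ |FE|² = 200]
   → E = (-8, 3)

E = (-8, 3)
F = (-18, 13)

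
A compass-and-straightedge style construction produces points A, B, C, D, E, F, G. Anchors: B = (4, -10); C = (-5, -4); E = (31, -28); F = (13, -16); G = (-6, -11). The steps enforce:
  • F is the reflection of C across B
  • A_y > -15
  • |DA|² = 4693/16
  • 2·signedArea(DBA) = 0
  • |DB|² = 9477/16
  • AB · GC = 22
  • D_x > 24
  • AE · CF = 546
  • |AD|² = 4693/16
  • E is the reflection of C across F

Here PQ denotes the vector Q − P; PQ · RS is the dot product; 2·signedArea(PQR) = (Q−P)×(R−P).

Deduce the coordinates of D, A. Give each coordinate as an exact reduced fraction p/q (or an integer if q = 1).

1. A_x = 10  [AE · CF = 546 ∩ AB · GC = 22]
2. A_y = -14  [AE · CF = 546 ∩ AB · GC = 22]
   → A = (10, -14)
3. D_x = 97/4  [line 4·x + 6·y + 44 = 0 ∩ |DB|² = 9477/16]
4. D_y = -47/2  [line 4·x + 6·y + 44 = 0 ∩ |DB|² = 9477/16]
   → D = (97/4, -47/2)

A = (10, -14)
D = (97/4, -47/2)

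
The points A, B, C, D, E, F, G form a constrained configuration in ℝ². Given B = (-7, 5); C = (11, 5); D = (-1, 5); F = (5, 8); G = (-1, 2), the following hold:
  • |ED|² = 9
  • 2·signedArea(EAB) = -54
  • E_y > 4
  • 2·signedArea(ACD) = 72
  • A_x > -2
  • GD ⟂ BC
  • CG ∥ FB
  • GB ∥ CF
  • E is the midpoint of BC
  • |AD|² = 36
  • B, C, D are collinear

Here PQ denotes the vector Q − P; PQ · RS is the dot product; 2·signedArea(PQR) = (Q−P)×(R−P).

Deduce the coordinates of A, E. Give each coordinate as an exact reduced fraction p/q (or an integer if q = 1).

A = (-1, -1)
E = (2, 5)

1. A_y = -1  [2·signedArea(ACD) = 72]
2. A_x = -1  [|AD|² = 36]
   → A = (-1, -1)
3. E_x = 2  [E is the midpoint of BC]
4. E_y = 5  [E is the midpoint of BC]
   → E = (2, 5)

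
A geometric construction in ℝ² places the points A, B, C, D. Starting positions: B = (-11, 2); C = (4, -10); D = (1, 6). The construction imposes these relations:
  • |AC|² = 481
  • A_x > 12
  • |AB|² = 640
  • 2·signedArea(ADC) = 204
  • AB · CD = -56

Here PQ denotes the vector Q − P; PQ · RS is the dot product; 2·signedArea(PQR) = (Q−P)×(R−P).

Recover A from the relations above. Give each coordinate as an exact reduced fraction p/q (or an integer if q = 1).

1. A_x = 13  [2·signedArea(ADC) = 204 ∩ AB · CD = -56]
2. A_y = 10  [2·signedArea(ADC) = 204 ∩ AB · CD = -56]
   → A = (13, 10)

A = (13, 10)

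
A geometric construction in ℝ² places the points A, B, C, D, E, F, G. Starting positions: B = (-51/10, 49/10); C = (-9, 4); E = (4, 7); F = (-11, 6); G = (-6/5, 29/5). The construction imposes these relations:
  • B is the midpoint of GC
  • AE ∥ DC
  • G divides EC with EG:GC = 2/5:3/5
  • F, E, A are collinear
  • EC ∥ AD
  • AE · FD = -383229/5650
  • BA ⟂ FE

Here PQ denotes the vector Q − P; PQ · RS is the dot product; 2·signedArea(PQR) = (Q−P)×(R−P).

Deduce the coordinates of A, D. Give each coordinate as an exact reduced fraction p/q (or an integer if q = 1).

A = (-1175/226, 7217/1130)
D = (-4113/226, 3827/1130)

1. A_x = -1175/226  [F, E, A are collinear ∩ BA ⟂ FE]
2. A_y = 7217/1130  [F, E, A are collinear ∩ BA ⟂ FE]
   → A = (-1175/226, 7217/1130)
3. D_x = -4113/226  [AE ∥ DC ∩ EC ∥ AD]
4. D_y = 3827/1130  [AE ∥ DC ∩ EC ∥ AD]
   → D = (-4113/226, 3827/1130)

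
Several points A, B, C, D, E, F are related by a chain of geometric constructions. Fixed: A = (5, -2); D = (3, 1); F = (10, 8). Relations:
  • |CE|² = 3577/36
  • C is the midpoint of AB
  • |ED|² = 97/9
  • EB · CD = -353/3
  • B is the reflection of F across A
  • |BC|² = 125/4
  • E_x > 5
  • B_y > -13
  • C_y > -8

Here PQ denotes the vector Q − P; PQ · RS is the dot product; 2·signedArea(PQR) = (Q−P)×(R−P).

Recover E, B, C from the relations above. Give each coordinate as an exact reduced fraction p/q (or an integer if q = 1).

1. B_x = 0  [B is the reflection of F across A]
2. B_y = -12  [B is the reflection of F across A]
   → B = (0, -12)
3. C_x = 5/2  [C is the midpoint of AB]
4. C_y = -7  [C is the midpoint of AB]
   → C = (5/2, -7)
5. E_x = 6  [line -1/2·x + -8·y + 65/3 = 0 ∩ |ED|² = 97/9]
6. E_y = 7/3  [line -1/2·x + -8·y + 65/3 = 0 ∩ |ED|² = 97/9]
   → E = (6, 7/3)

B = (0, -12)
C = (5/2, -7)
E = (6, 7/3)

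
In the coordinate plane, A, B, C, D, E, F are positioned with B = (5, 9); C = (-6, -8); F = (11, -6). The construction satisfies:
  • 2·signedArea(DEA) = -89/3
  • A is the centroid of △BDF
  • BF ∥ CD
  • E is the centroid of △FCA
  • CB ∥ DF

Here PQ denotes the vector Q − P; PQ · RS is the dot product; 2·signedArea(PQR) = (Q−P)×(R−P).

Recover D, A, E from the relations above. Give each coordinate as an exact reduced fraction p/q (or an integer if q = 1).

1. D_x = 0  [CB ∥ DF ∩ BF ∥ CD]
2. D_y = -23  [CB ∥ DF ∩ BF ∥ CD]
   → D = (0, -23)
3. A_x = 16/3  [A is the centroid of △BDF]
4. A_y = -20/3  [A is the centroid of △BDF]
   → A = (16/3, -20/3)
5. E_x = 31/9  [E is the centroid of △FCA]
6. E_y = -62/9  [E is the centroid of △FCA]
   → E = (31/9, -62/9)

A = (16/3, -20/3)
D = (0, -23)
E = (31/9, -62/9)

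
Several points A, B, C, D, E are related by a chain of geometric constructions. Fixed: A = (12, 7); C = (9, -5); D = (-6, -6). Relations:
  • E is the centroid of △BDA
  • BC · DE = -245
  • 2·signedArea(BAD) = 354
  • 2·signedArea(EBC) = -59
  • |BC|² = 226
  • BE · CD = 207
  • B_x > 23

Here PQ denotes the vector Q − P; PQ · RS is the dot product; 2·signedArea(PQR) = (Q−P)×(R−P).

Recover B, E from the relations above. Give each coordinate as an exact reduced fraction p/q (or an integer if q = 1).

B = (24, -4)
E = (10, -1)

1. B_x = 24  [line 13·x + -18·y + -384 = 0 ∩ |BC|² = 226]
2. B_y = -4  [line 13·x + -18·y + -384 = 0 ∩ |BC|² = 226]
   → B = (24, -4)
3. E_x = 10  [BC · DE = -245 ∩ E is the centroid of △BDA]
4. E_y = -1  [BC · DE = -245 ∩ E is the centroid of △BDA]
   → E = (10, -1)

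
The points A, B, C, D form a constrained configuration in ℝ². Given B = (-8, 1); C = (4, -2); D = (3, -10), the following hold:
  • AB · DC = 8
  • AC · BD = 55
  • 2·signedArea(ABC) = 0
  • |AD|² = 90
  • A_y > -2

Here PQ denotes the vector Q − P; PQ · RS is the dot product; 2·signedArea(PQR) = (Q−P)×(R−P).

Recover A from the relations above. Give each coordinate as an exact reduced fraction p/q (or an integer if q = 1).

1. A_x = 0  [2·signedArea(ABC) = 0 ∩ AC · BD = 55]
2. A_y = -1  [2·signedArea(ABC) = 0 ∩ AC · BD = 55]
   → A = (0, -1)

A = (0, -1)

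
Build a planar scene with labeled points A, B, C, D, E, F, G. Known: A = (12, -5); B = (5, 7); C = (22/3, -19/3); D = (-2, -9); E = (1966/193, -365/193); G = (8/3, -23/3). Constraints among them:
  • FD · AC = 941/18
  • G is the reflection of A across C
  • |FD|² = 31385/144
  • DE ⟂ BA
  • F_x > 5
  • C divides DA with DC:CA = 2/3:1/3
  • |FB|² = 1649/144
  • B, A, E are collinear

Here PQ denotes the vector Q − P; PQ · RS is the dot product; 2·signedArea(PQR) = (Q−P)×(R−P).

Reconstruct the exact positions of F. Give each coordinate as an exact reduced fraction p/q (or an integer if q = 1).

1. F_x = 67/12  [line 14/3·x + 4/3·y + -557/18 = 0 ∩ |FB|² = 1649/144]
2. F_y = 11/3  [line 14/3·x + 4/3·y + -557/18 = 0 ∩ |FB|² = 1649/144]
   → F = (67/12, 11/3)

F = (67/12, 11/3)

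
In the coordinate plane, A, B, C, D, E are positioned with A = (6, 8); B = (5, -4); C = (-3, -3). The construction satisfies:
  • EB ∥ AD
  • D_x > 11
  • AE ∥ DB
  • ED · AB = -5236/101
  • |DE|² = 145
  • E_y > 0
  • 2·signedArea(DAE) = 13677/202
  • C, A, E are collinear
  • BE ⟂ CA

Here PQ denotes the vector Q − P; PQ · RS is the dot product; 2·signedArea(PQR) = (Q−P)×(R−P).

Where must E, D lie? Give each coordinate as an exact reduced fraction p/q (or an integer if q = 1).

D = (2279/202, 743/202)
E = (-57/202, 65/202)

1. E_x = -57/202  [C, A, E are collinear ∩ BE ⟂ CA]
2. E_y = 65/202  [C, A, E are collinear ∩ BE ⟂ CA]
   → E = (-57/202, 65/202)
3. D_x = 2279/202  [AE ∥ DB ∩ EB ∥ AD]
4. D_y = 743/202  [AE ∥ DB ∩ EB ∥ AD]
   → D = (2279/202, 743/202)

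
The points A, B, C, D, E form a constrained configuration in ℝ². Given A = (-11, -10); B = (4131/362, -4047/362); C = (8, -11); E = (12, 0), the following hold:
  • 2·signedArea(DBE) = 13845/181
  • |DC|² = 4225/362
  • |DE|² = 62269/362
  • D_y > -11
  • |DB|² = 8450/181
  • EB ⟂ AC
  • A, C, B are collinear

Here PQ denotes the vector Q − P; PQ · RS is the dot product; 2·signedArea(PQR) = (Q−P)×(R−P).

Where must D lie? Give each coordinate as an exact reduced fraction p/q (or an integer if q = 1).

D = (1661/362, -3917/362)

1. D_x = 1661/362  [line -4047/362·x + 213/362·y + 10437/181 = 0 ∩ |DC|² = 4225/362]
2. D_y = -3917/362  [line -4047/362·x + 213/362·y + 10437/181 = 0 ∩ |DC|² = 4225/362]
   → D = (1661/362, -3917/362)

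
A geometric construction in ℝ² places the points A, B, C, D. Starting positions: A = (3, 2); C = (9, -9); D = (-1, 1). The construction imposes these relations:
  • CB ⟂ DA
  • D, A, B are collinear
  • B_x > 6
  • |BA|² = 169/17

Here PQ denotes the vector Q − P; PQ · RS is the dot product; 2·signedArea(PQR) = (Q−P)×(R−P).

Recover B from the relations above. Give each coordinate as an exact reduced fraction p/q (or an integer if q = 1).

B = (103/17, 47/17)

1. B_x = 103/17  [D, A, B are collinear ∩ CB ⟂ DA]
2. B_y = 47/17  [D, A, B are collinear ∩ CB ⟂ DA]
   → B = (103/17, 47/17)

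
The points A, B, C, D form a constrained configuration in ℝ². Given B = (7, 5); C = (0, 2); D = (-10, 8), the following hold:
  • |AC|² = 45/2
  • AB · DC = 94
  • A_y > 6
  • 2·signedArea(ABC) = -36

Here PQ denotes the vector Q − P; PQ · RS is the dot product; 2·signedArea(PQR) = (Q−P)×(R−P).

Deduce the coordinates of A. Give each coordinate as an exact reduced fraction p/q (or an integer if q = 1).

A = (-3/2, 13/2)

1. A_x = -3/2  [2·signedArea(ABC) = -36 ∩ AB · DC = 94]
2. A_y = 13/2  [2·signedArea(ABC) = -36 ∩ AB · DC = 94]
   → A = (-3/2, 13/2)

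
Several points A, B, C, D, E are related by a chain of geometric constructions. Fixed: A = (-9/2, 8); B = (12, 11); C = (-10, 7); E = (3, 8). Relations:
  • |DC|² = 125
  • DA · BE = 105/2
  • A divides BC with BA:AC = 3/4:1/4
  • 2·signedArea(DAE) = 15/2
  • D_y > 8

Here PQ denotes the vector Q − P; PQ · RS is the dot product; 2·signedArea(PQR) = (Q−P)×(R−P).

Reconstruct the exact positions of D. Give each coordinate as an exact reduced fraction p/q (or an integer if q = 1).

D = (1, 9)

1. D_x = 1  [2·signedArea(DAE) = 15/2 ∩ DA · BE = 105/2]
2. D_y = 9  [2·signedArea(DAE) = 15/2 ∩ DA · BE = 105/2]
   → D = (1, 9)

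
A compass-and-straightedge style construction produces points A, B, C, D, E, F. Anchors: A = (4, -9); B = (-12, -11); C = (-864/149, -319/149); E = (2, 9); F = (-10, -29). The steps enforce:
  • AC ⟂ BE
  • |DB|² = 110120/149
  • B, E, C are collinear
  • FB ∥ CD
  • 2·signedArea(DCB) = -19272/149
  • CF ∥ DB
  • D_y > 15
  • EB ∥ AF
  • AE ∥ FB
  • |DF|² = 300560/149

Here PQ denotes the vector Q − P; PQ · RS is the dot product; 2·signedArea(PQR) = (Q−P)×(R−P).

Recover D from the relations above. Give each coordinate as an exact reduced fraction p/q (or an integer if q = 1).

D = (-1162/149, 2363/149)

1. D_x = -1162/149  [CF ∥ DB ∩ FB ∥ CD]
2. D_y = 2363/149  [CF ∥ DB ∩ FB ∥ CD]
   → D = (-1162/149, 2363/149)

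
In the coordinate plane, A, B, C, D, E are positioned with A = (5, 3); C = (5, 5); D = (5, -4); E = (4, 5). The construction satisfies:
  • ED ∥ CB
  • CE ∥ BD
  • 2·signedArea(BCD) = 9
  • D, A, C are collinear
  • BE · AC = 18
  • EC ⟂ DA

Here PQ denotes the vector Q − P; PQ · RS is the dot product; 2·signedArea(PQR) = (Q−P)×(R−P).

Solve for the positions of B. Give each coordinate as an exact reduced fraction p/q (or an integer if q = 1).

1. B_x = 6  [CE ∥ BD ∩ ED ∥ CB]
2. B_y = -4  [CE ∥ BD ∩ ED ∥ CB]
   → B = (6, -4)

B = (6, -4)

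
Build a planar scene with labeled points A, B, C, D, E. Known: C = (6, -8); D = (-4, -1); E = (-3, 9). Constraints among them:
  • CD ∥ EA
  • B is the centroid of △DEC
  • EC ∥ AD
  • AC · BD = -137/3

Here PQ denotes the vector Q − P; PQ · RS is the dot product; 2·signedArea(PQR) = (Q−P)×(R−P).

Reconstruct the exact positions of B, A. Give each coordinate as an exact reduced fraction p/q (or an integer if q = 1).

1. B_x = -1/3  [B is the centroid of △DEC]
2. B_y = 0  [B is the centroid of △DEC]
   → B = (-1/3, 0)
3. A_x = -13  [EC ∥ AD ∩ CD ∥ EA]
4. A_y = 16  [EC ∥ AD ∩ CD ∥ EA]
   → A = (-13, 16)

A = (-13, 16)
B = (-1/3, 0)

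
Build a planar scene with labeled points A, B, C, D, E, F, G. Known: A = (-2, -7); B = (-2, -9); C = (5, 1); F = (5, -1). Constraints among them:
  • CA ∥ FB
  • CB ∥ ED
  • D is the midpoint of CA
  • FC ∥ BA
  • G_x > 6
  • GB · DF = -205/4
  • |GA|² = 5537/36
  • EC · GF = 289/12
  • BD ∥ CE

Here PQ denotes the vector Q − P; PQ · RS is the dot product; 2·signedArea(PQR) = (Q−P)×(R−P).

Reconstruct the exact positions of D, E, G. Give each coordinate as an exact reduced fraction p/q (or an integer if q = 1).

1. D_x = 3/2  [D is the midpoint of CA]
2. D_y = -3  [D is the midpoint of CA]
   → D = (3/2, -3)
3. E_x = 17/2  [CB ∥ ED ∩ BD ∥ CE]
4. E_y = 7  [CB ∥ ED ∩ BD ∥ CE]
   → E = (17/2, 7)
5. G_x = 37/6  [GB · DF = -205/4 ∩ EC · GF = 289/12]
6. G_y = 7/3  [GB · DF = -205/4 ∩ EC · GF = 289/12]
   → G = (37/6, 7/3)

D = (3/2, -3)
E = (17/2, 7)
G = (37/6, 7/3)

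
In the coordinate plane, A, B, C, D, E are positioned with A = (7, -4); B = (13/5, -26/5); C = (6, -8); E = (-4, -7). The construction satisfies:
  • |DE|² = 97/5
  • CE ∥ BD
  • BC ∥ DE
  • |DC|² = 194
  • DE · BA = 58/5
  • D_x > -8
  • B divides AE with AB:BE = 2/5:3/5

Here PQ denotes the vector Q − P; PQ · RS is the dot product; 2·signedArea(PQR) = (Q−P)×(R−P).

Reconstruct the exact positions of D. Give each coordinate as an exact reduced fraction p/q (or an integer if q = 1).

1. D_x = -37/5  [BC ∥ DE ∩ CE ∥ BD]
2. D_y = -21/5  [BC ∥ DE ∩ CE ∥ BD]
   → D = (-37/5, -21/5)

D = (-37/5, -21/5)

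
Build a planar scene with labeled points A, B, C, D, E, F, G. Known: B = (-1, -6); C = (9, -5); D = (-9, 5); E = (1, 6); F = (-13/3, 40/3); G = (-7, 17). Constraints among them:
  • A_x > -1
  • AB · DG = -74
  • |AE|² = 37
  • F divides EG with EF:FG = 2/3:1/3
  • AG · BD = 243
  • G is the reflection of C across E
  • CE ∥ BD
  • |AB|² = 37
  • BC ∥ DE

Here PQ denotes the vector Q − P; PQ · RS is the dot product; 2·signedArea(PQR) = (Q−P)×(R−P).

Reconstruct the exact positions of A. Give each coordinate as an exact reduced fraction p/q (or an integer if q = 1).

1. A_x = 0  [AG · BD = 243 ∩ AB · DG = -74]
2. A_y = 0  [AG · BD = 243 ∩ AB · DG = -74]
   → A = (0, 0)

A = (0, 0)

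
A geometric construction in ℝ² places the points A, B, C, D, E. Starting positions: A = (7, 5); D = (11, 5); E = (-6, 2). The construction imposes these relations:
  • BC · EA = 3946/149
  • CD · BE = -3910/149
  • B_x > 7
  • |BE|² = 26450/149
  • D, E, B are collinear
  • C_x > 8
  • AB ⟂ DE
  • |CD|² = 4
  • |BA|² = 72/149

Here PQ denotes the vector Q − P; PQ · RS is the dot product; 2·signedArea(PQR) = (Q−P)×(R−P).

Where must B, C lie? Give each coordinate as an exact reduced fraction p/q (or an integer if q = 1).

1. B_x = 1061/149  [D, E, B are collinear ∩ AB ⟂ DE]
2. B_y = 643/149  [D, E, B are collinear ∩ AB ⟂ DE]
   → B = (1061/149, 643/149)
3. C_x = 9  [CD · BE = -3910/149 ∩ BC · EA = 3946/149]
4. C_y = 5  [CD · BE = -3910/149 ∩ BC · EA = 3946/149]
   → C = (9, 5)

B = (1061/149, 643/149)
C = (9, 5)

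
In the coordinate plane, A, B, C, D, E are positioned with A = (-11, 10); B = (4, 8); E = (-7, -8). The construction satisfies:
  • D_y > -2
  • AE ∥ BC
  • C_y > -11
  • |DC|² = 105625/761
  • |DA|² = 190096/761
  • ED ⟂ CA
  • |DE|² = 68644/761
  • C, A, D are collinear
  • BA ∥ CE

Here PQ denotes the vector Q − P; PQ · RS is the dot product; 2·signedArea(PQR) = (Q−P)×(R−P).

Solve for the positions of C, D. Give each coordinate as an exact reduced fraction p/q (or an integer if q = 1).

C = (8, -10)
D = (-87/761, -1110/761)

1. C_x = 8  [BA ∥ CE ∩ AE ∥ BC]
2. C_y = -10  [BA ∥ CE ∩ AE ∥ BC]
   → C = (8, -10)
3. D_x = -87/761  [C, A, D are collinear ∩ ED ⟂ CA]
4. D_y = -1110/761  [C, A, D are collinear ∩ ED ⟂ CA]
   → D = (-87/761, -1110/761)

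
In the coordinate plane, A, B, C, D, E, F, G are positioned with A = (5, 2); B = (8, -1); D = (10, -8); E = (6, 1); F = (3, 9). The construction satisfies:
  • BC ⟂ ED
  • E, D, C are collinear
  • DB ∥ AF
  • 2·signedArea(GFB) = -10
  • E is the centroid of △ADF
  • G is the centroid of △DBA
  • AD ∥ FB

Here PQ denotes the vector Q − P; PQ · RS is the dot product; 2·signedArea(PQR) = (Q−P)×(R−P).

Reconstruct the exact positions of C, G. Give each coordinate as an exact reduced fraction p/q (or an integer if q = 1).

1. C_x = 686/97  [E, D, C are collinear ∩ BC ⟂ ED]
2. C_y = -137/97  [E, D, C are collinear ∩ BC ⟂ ED]
   → C = (686/97, -137/97)
3. G_x = 23/3  [G is the centroid of △DBA]
4. G_y = -7/3  [G is the centroid of △DBA]
   → G = (23/3, -7/3)

C = (686/97, -137/97)
G = (23/3, -7/3)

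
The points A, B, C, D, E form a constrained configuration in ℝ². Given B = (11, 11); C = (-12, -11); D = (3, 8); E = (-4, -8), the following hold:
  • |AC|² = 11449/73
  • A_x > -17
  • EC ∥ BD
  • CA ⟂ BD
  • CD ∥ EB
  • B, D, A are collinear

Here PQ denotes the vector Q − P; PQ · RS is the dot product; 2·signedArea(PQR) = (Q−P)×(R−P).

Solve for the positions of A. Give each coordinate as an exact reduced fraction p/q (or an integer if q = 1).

1. A_x = -1197/73  [B, D, A are collinear ∩ CA ⟂ BD]
2. A_y = 53/73  [B, D, A are collinear ∩ CA ⟂ BD]
   → A = (-1197/73, 53/73)

A = (-1197/73, 53/73)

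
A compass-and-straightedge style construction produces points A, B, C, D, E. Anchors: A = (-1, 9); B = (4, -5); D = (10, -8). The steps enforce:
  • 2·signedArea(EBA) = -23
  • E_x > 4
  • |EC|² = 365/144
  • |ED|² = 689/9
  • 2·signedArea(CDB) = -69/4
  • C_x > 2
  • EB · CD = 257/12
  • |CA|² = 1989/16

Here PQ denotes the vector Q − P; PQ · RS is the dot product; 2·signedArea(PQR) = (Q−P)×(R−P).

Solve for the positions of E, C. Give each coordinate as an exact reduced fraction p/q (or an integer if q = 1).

1. C_x = 11/4  [line -3·x + -6·y + -3/4 = 0 ∩ |CA|² = 1989/16]
2. C_y = -3/2  [line -3·x + -6·y + -3/4 = 0 ∩ |CA|² = 1989/16]
   → C = (11/4, -3/2)
3. E_x = 13/3  [EB · CD = 257/12 ∩ 2·signedArea(EBA) = -23]
4. E_y = -4/3  [EB · CD = 257/12 ∩ 2·signedArea(EBA) = -23]
   → E = (13/3, -4/3)

C = (11/4, -3/2)
E = (13/3, -4/3)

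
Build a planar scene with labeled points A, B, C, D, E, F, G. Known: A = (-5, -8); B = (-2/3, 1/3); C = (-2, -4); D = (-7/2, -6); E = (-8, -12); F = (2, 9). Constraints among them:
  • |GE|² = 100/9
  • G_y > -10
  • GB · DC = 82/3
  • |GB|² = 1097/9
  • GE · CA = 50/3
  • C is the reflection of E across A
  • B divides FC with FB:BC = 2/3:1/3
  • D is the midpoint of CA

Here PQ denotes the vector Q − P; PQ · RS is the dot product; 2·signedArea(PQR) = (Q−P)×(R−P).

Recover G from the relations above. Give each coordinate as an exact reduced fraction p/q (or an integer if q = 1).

1. G_x = -6  [line 3·x + 4·y + 166/3 = 0 ∩ |GE|² = 100/9]
2. G_y = -28/3  [line 3·x + 4·y + 166/3 = 0 ∩ |GE|² = 100/9]
   → G = (-6, -28/3)

G = (-6, -28/3)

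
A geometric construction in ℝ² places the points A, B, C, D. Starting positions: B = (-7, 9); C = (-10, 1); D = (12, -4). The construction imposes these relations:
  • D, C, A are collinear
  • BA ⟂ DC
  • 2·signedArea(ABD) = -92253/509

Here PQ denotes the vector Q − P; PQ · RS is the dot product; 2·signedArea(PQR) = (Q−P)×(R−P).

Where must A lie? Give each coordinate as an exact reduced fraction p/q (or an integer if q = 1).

1. A_x = -4518/509  [D, C, A are collinear ∩ BA ⟂ DC]
2. A_y = 379/509  [D, C, A are collinear ∩ BA ⟂ DC]
   → A = (-4518/509, 379/509)

A = (-4518/509, 379/509)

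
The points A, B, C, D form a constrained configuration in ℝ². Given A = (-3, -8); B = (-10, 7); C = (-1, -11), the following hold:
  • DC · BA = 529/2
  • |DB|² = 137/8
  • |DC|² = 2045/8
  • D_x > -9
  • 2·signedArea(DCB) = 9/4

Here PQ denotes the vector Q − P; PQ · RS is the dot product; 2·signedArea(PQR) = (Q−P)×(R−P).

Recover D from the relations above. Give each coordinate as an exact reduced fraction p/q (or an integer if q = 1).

1. D_x = -33/4  [2·signedArea(DCB) = 9/4 ∩ DC · BA = 529/2]
2. D_y = 13/4  [2·signedArea(DCB) = 9/4 ∩ DC · BA = 529/2]
   → D = (-33/4, 13/4)

D = (-33/4, 13/4)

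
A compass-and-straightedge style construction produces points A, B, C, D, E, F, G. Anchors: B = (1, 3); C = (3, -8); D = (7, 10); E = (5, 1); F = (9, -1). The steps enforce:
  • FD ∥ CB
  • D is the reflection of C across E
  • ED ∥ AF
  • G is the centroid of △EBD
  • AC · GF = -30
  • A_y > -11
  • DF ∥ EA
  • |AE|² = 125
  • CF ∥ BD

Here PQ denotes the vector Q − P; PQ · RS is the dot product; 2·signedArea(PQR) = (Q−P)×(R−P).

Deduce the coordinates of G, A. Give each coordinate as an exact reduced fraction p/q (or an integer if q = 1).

A = (7, -10)
G = (13/3, 14/3)

1. G_x = 13/3  [G is the centroid of △EBD]
2. G_y = 14/3  [G is the centroid of △EBD]
   → G = (13/3, 14/3)
3. A_x = 7  [ED ∥ AF ∩ DF ∥ EA]
4. A_y = -10  [ED ∥ AF ∩ DF ∥ EA]
   → A = (7, -10)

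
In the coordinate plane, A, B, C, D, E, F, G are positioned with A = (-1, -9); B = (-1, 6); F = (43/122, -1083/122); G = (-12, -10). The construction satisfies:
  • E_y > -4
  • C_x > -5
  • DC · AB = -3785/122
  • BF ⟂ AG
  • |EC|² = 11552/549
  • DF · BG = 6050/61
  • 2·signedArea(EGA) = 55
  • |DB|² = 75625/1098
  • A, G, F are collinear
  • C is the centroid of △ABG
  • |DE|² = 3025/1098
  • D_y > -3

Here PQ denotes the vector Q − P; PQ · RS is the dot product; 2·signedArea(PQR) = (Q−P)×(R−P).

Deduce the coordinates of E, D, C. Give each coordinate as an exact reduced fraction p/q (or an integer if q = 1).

C = (-14/3, -13/3)
D = (-91/366, -829/366)
E = (-6/61, -239/61)

1. C_x = -14/3  [C is the centroid of △ABG]
2. C_y = -13/3  [C is the centroid of △ABG]
   → C = (-14/3, -13/3)
3. E_x = -6/61  [line -1·x + 11·y + 43 = 0 ∩ |EC|² = 11552/549]
4. E_y = -239/61  [line -1·x + 11·y + 43 = 0 ∩ |EC|² = 11552/549]
   → E = (-6/61, -239/61)
5. D_x = -91/366  [DF · BG = 6050/61 ∩ DC · AB = -3785/122]
6. D_y = -829/366  [DF · BG = 6050/61 ∩ DC · AB = -3785/122]
   → D = (-91/366, -829/366)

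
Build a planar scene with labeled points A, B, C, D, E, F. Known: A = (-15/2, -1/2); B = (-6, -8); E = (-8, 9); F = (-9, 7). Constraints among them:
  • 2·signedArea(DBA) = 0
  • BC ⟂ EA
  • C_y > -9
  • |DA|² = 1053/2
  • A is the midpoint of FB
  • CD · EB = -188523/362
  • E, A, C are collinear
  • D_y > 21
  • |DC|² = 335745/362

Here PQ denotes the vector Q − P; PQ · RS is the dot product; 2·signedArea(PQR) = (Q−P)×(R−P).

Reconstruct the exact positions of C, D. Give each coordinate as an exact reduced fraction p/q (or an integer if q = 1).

C = (-2571/362, -2917/362)
D = (-12, 22)

1. C_x = -2571/362  [E, A, C are collinear ∩ BC ⟂ EA]
2. C_y = -2917/362  [E, A, C are collinear ∩ BC ⟂ EA]
   → C = (-2571/362, -2917/362)
3. D_x = -12  [2·signedArea(DBA) = 0 ∩ CD · EB = -188523/362]
4. D_y = 22  [2·signedArea(DBA) = 0 ∩ CD · EB = -188523/362]
   → D = (-12, 22)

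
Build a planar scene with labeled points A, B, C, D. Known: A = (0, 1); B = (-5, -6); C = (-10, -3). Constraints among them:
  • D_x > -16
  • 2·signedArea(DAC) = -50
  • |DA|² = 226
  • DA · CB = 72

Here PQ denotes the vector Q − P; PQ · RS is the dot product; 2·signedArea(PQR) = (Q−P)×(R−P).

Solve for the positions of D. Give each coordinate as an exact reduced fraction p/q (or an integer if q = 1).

1. D_x = -15  [DA · CB = 72 ∩ 2·signedArea(DAC) = -50]
2. D_y = 0  [DA · CB = 72 ∩ 2·signedArea(DAC) = -50]
   → D = (-15, 0)

D = (-15, 0)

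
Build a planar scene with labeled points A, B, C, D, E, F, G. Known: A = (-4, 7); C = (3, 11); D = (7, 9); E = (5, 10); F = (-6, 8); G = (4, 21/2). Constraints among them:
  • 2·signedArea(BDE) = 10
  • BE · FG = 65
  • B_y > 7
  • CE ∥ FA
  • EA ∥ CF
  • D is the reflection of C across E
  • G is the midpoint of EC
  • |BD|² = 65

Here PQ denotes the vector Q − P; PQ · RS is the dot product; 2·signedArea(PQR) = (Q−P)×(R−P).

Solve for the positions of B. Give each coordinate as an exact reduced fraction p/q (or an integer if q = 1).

1. B_x = -1  [BE · FG = 65 ∩ 2·signedArea(BDE) = 10]
2. B_y = 8  [BE · FG = 65 ∩ 2·signedArea(BDE) = 10]
   → B = (-1, 8)

B = (-1, 8)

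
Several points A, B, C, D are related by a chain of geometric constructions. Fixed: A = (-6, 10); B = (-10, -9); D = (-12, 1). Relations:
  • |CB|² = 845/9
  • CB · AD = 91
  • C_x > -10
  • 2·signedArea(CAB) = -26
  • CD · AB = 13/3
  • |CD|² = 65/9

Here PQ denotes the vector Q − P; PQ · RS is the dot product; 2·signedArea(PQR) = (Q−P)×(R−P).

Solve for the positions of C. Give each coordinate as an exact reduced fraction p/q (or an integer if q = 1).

C = (-28/3, 2/3)

1. C_x = -28/3  [2·signedArea(CAB) = -26 ∩ CD · AB = 13/3]
2. C_y = 2/3  [2·signedArea(CAB) = -26 ∩ CD · AB = 13/3]
   → C = (-28/3, 2/3)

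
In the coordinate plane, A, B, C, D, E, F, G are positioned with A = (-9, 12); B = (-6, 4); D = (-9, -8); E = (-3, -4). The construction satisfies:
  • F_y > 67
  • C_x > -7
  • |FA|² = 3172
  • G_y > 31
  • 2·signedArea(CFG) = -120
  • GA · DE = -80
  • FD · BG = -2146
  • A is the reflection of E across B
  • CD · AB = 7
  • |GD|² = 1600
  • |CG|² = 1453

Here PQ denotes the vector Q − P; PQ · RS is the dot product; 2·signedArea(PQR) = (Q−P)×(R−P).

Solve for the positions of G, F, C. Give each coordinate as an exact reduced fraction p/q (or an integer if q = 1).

1. G_x = -9  [line -6·x + -4·y + 74 = 0 ∩ |GD|² = 1600]
2. G_y = 32  [line -6·x + -4·y + 74 = 0 ∩ |GD|² = 1600]
   → G = (-9, 32)
3. F_x = -15  [line 3·x + -28·y + 1949 = 0 ∩ |FA|² = 3172]
4. F_y = 68  [line 3·x + -28·y + 1949 = 0 ∩ |FA|² = 3172]
   → F = (-15, 68)
5. C_x = -6  [2·signedArea(CFG) = -120 ∩ CD · AB = 7]
6. C_y = -6  [2·signedArea(CFG) = -120 ∩ CD · AB = 7]
   → C = (-6, -6)

C = (-6, -6)
F = (-15, 68)
G = (-9, 32)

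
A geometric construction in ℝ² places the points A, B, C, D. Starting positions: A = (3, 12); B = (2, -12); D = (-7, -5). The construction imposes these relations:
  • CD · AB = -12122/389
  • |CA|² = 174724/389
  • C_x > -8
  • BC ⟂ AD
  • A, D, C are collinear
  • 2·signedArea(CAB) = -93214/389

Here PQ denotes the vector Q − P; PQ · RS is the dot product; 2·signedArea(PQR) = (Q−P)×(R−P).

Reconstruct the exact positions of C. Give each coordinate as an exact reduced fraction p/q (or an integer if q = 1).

C = (-3013/389, -2438/389)

1. C_x = -3013/389  [A, D, C are collinear ∩ BC ⟂ AD]
2. C_y = -2438/389  [A, D, C are collinear ∩ BC ⟂ AD]
   → C = (-3013/389, -2438/389)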